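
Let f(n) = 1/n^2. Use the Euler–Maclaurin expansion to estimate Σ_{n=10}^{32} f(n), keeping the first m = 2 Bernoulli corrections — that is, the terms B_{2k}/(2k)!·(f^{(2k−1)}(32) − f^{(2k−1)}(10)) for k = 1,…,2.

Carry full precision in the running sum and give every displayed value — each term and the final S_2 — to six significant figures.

The integral term ∫_10^32 1/x^2 dx = 0.0687500.
½[f(10) + f(32)] = ½[0.0100000 + 0.000976562] = 0.00548828.
So far: 0.0742383.
Order-1 term: 1/12 · (-6.10352e-05 − (-0.00200000)) = 0.000161580.
Partial sum through k=1: 0.0743999.
Order-2 term: −1/720 · (-7.15256e-07 − (-0.000240000)) = -3.32340e-07.

S_2 ≈ 0.0743995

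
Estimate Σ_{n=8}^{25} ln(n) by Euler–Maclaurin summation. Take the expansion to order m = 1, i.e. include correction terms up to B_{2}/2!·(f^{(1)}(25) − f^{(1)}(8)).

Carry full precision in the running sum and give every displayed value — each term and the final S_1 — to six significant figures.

The integral term ∫_8^25 ln(x) dx = 46.8364.
Endpoint term: (f(8) + f(25))/2 = (2.07944 + 3.21888)/2 = 2.64916.
So far: 49.4855.
k=1: B_{2}/(2)! × [f^{(1)}(25) − f^{(1)}(8)] = 1/12 × (0.0400000 − 0.125000) = -0.00708333.

S_1 ≈ 49.4784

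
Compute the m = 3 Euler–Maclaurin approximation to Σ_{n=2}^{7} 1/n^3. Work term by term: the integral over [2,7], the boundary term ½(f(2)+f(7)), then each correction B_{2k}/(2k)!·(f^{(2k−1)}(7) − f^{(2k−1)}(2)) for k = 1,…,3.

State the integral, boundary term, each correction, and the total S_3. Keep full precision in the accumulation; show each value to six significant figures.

The integral term ∫_2^7 1/x^3 dx = 0.114796.
Endpoint term: (f(2) + f(7))/2 = (0.125000 + 0.00291545)/2 = 0.0639577.
Running total after boundary: 0.178754.
Order-1 term: 1/12 · (-0.00124948 − (-0.187500)) = 0.0155209.
Running total after k=1: 0.194275.
Order-2 term: −1/720 · (-0.000509992 − (-0.937500)) = -0.00130138.
Running total after k=2: 0.192973.
Order-3 term: 1/30240 · (-0.000437136 − (-9.84375)) = 0.000325506.

S_3 ≈ 0.193299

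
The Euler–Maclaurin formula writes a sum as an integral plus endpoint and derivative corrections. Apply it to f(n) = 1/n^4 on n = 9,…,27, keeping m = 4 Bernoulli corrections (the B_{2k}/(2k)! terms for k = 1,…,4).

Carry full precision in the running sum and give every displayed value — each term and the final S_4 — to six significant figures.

The integral term ∫_9^27 1/x^4 dx = 0.000440312.
½[f(9) + f(27)] = ½[0.000152416 + 1.88168e-06] = 7.71487e-05.
Integral + boundary = 0.000517461.
Correction k=1: B_{2}/2! · (f^{(1)}(27) − f^{(1)}(9)) = 1/12 · (-2.78767e-07 − (-6.77404e-05)) = 5.62180e-06.
Partial sum through k=1: 0.000523083.
Correction k=2: B_{4}/4! · (f^{(3)}(27) − f^{(3)}(9)) = −1/720 · (-1.14719e-08 − (-2.50890e-05)) = -3.48299e-08.
Partial sum through k=2: 0.000523048.
Correction k=3: B_{6}/6! · (f^{(5)}(27) − f^{(5)}(9)) = 1/30240 · (-8.81242e-10 − (-1.73455e-05)) = 5.73565e-10.
Partial sum through k=3: 0.000523049.
Correction k=4: B_{8}/8! · (f^{(7)}(27) − f^{(7)}(9)) = −1/1209600 · (-1.08795e-10 − (-1.92728e-05)) = -1.59331e-11.

S_4 ≈ 0.000523049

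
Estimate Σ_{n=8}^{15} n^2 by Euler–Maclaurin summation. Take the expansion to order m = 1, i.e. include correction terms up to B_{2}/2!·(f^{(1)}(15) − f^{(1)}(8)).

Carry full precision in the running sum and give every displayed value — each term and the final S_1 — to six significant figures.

S_1 ≈ 1100.00

Integral: ∫_8^15 x^2 dx = 954.333.
Boundary: ½(f(8) + f(15)) = ½(64.0000 + 225.000) = 144.500.
Integral + boundary = 1098.83.
Correction k=1: B_{2}/2! · (f^{(1)}(15) − f^{(1)}(8)) = 1/12 · (30.0000 − 16.0000) = 1.16667.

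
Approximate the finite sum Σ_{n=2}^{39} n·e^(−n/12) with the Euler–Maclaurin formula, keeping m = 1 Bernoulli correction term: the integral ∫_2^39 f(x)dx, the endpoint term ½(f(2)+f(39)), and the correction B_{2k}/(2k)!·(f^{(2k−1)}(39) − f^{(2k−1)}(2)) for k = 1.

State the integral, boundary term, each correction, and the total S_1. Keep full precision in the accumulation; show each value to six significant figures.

S_1 ≈ 120.016

∫_2^39 x·e^(−x/12) dx evaluates to 118.479.
½[f(2) + f(39)] = ½[1.69296 + 1.51219] = 1.60258.
So far: 120.082.
Order-1 term: 1/12 · (-0.0872420 − 0.705401) = -0.0660536.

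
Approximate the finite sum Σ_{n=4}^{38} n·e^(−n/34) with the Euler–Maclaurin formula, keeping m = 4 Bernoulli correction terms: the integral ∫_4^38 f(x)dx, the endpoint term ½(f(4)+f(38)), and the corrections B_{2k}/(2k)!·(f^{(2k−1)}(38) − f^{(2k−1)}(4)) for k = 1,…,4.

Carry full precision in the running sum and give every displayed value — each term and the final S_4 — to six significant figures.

S_4 ≈ 355.909

The integral term ∫_4^38 x·e^(−x/34) dx = 347.986.
Boundary: ½(f(4) + f(38)) = ½(3.55604 + 12.4278) = 7.99194.
Integral + boundary = 355.978.
k=1: B_{2}/(2)! × [f^{(1)}(38) − f^{(1)}(4)] = 1/12 × (-0.0384763 − 0.784420) = -0.0685747.
Partial sum through k=1: 355.909.
k=2: B_{4}/(4)! × [f^{(3)}(38) − f^{(3)}(4)] = −1/720 × (0.000532544 − 0.00221664) = 2.33903e-06.
Partial sum through k=2: 355.909.
k=3: B_{6}/(6)! × [f^{(5)}(38) − f^{(5)}(4)] = 1/30240 × (9.50148e-07 − 3.24803e-06) = -7.59882e-11.
Partial sum through k=3: 355.909.
k=4: B_{8}/(8)! × [f^{(7)}(38) − f^{(7)}(4)] = −1/1209600 × (1.24534e-09 − 3.96068e-09) = 2.24482e-15.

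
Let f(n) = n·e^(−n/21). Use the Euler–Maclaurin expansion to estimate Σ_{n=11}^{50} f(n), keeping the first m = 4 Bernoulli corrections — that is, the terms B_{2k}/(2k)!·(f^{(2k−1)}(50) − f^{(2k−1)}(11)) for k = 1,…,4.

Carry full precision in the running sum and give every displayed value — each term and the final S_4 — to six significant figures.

Integral: ∫_11^50 x·e^(−x/21) dx = 260.137.
½[f(11) + f(50)] = ½[6.51486 + 4.62312] = 5.56899.
Integral + boundary = 265.706.
Order-1 term: 1/12 · (-0.127686 − 0.282029) = -0.0341429.
Running total after k=1: 265.672.
Order-2 term: −1/720 · (0.000129793 − 0.00332551) = 4.43849e-06.
Running total after k=2: 265.672.
Order-3 term: 1/30240 · (1.24518e-06 − 1.36315e-05) = -4.09601e-10.
Running total after k=3: 265.672.
Order-4 term: −1/1209600 · (4.97969e-09 − 4.47215e-08) = 3.28553e-14.

S_4 ≈ 265.672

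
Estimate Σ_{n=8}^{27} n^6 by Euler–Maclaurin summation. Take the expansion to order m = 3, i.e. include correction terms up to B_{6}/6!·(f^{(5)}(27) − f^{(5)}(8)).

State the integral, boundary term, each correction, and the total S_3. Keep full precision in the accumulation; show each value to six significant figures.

S_3 ≈ 1.69503e+09

Integral: ∫_8^27 x^6 dx = 1.49404e+09.
Boundary: ½(f(8) + f(27)) = ½(262144 + 3.87420e+08) = 1.93841e+08.
Integral + boundary = 1.68788e+09.
k=1: B_{2}/(2)! × [f^{(1)}(27) − f^{(1)}(8)] = 1/12 × (8.60934e+07 − 196608) = 7.15807e+06.
Running total after k=1: 1.69504e+09.
k=2: B_{4}/(4)! × [f^{(3)}(27) − f^{(3)}(8)] = −1/720 × (2.36196e+06 − 61440.0) = -3195.17.
Running total after k=2: 1.69503e+09.
k=3: B_{6}/(6)! × [f^{(5)}(27) − f^{(5)}(8)] = 1/30240 × (19440.0 − 5760.00) = 0.452381.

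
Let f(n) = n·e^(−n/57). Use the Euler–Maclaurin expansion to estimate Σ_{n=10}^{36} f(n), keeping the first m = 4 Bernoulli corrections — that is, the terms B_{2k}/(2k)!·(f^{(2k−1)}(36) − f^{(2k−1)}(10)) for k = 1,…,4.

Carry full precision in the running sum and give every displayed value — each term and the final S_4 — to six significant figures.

The integral term ∫_10^36 x·e^(−x/57) dx = 385.666.
Boundary: ½(f(10) + f(36)) = ½(8.39089 + 19.1431) = 13.7670.
Integral + boundary = 399.433.
Order-1 term: 1/12 · (0.195908 − 0.691880) = -0.0413310.
Partial sum through k=1: 399.391.
Order-2 term: −1/720 · (0.000387631 − 0.000729473) = 4.74781e-07.
Partial sum through k=2: 399.391.
Order-3 term: 1/30240 · (2.20056e-07 − 3.83501e-07) = -5.40491e-12.
Partial sum through k=3: 399.391.
Order-4 term: −1/1209600 · (9.87396e-11 − 1.66968e-10) = 5.64059e-17.

S_4 ≈ 399.391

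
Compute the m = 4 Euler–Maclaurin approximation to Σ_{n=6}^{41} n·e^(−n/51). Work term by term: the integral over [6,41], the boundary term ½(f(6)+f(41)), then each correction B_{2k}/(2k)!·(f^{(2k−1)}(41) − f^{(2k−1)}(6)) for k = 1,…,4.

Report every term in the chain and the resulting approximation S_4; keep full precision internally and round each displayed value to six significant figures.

S_4 ≈ 496.136

The integral term ∫_6^41 x·e^(−x/51) dx = 484.351.
½[f(6) + f(41)] = ½[5.33406 + 18.3504] = 11.8422.
Integral + boundary = 496.194.
k=1: B_{2}/(2)! × [f^{(1)}(41) − f^{(1)}(6)] = 1/12 × (0.0877589 − 0.784420) = -0.0580551.
Partial sum through k=1: 496.136.
k=2: B_{4}/(4)! × [f^{(3)}(41) − f^{(3)}(6)] = −1/720 × (0.000377893 − 0.000985175) = 8.43447e-07.
Partial sum through k=2: 496.136.
k=3: B_{6}/(6)! × [f^{(5)}(41) − f^{(5)}(6)] = 1/30240 × (2.77603e-07 − 6.41586e-07) = -1.20365e-11.
Partial sum through k=3: 496.136.
k=4: B_{8}/(8)! × [f^{(7)}(41) − f^{(7)}(6)] = −1/1209600 × (1.57600e-10 − 3.47714e-10) = 1.57171e-16.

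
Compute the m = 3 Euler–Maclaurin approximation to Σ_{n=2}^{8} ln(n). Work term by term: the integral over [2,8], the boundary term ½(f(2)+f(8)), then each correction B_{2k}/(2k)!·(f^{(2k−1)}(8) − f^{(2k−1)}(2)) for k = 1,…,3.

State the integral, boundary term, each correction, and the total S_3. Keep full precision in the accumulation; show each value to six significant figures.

S_3 ≈ 10.6046

∫_2^8 ln(x) dx evaluates to 9.24924.
½[f(2) + f(8)] = ½[0.693147 + 2.07944] = 1.38629.
Running total after boundary: 10.6355.
k=1: B_{2}/(2)! × [f^{(1)}(8) − f^{(1)}(2)] = 1/12 × (0.125000 − 0.500000) = -0.0312500.
After k=1: 10.6043.
k=2: B_{4}/(4)! × [f^{(3)}(8) − f^{(3)}(2)] = −1/720 × (0.00390625 − 0.250000) = 0.000341797.
After k=2: 10.6046.
k=3: B_{6}/(6)! × [f^{(5)}(8) − f^{(5)}(2)] = 1/30240 × (0.000732422 − 0.750000) = -2.47774e-05.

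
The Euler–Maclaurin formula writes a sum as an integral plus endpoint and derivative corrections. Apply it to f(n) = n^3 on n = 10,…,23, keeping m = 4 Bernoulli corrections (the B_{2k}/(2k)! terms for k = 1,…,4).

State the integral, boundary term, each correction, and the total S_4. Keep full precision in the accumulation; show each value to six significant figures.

S_4 ≈ 74151.0

∫_10^23 x^3 dx evaluates to 67460.2.
Endpoint term: (f(10) + f(23))/2 = (1000.00 + 12167.0)/2 = 6583.50.
Integral + boundary = 74043.8.
Order-1 term: 1/12 · (1587.00 − 300.000) = 107.250.
Running total after k=1: 74151.0.
Order-2 term: −1/720 · (6.00000 − 6.00000) = 0.00000.
Running total after k=2: 74151.0.
Order-3 term: 1/30240 · (0.00000 − 0.00000) = 0.00000.
Running total after k=3: 74151.0.
Order-4 term: −1/1209600 · (0.00000 − 0.00000) = 0.00000.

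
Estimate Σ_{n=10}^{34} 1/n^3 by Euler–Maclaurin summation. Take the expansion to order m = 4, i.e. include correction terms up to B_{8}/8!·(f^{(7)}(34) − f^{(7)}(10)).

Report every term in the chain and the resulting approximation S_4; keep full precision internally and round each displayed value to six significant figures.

∫_10^34 1/x^3 dx evaluates to 0.00456747.
½[f(10) + f(34)] = ½[0.00100000 + 2.54427e-05] = 0.000512721.
Running total after boundary: 0.00508020.
Correction k=1: B_{2}/2! · (f^{(1)}(34) − f^{(1)}(10)) = 1/12 · (-2.24494e-06 − (-0.000300000)) = 2.48129e-05.
After k=1: 0.00510501.
Correction k=2: B_{4}/4! · (f^{(3)}(34) − f^{(3)}(10)) = −1/720 · (-3.88399e-08 − (-6.00000e-05)) = -8.32794e-08.
After k=2: 0.00510493.
Correction k=3: B_{6}/6! · (f^{(5)}(34) − f^{(5)}(10)) = 1/30240 · (-1.41114e-09 − (-2.52000e-05)) = 8.33287e-10.
After k=3: 0.00510493.
Correction k=4: B_{8}/8! · (f^{(7)}(34) − f^{(7)}(10)) = −1/1209600 · (-8.78909e-11 − (-1.81440e-05)) = -1.49999e-11.

S_4 ≈ 0.00510493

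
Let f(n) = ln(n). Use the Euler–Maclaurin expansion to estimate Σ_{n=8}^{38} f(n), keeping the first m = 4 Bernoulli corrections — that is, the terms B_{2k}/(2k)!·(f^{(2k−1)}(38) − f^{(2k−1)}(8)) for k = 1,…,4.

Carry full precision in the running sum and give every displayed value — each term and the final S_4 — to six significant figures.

The integral term ∫_8^38 ln(x) dx = 91.5927.
½[f(8) + f(38)] = ½[2.07944 + 3.63759] = 2.85851.
Integral + boundary = 94.4513.
Correction k=1: B_{2}/2! · (f^{(1)}(38) − f^{(1)}(8)) = 1/12 · (0.0263158 − 0.125000) = -0.00822368.
After k=1: 94.4430.
Correction k=2: B_{4}/4! · (f^{(3)}(38) − f^{(3)}(8)) = −1/720 · (3.64485e-05 − 0.00390625) = 5.37472e-06.
After k=2: 94.4430.
Correction k=3: B_{6}/6! · (f^{(5)}(38) − f^{(5)}(8)) = 1/30240 · (3.02896e-07 − 0.000732422) = -2.42103e-08.
After k=3: 94.4430.
Correction k=4: B_{8}/8! · (f^{(7)}(38) − f^{(7)}(8)) = −1/1209600 · (6.29285e-09 − 0.000343323) = 2.83826e-10.

S_4 ≈ 94.4430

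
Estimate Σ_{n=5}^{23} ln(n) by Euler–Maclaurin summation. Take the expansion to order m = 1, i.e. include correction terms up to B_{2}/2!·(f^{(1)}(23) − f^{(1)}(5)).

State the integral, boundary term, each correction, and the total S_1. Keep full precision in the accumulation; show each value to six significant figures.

S_1 ≈ 48.4286

Integral: ∫_5^23 ln(x) dx = 46.0692.
Endpoint term: (f(5) + f(23))/2 = (1.60944 + 3.13549)/2 = 2.37247.
So far: 48.4416.
Correction k=1: B_{2}/2! · (f^{(1)}(23) − f^{(1)}(5)) = 1/12 · (0.0434783 − 0.200000) = -0.0130435.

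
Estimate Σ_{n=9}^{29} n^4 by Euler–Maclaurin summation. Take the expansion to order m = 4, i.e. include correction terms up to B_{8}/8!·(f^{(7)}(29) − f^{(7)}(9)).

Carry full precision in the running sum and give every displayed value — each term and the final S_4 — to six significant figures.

S_4 ≈ 4.45523e+06

Integral: ∫_9^29 x^4 dx = 4.09042e+06.
½[f(9) + f(29)] = ½[6561.00 + 707281] = 356921.
Running total after boundary: 4.44734e+06.
Order-1 term: 1/12 · (97556.0 − 2916.00) = 7886.67.
After k=1: 4.45523e+06.
Order-2 term: −1/720 · (696.000 − 216.000) = -0.666667.
After k=2: 4.45523e+06.
Order-3 term: 1/30240 · (0.00000 − 0.00000) = 0.00000.
After k=3: 4.45523e+06.
Order-4 term: −1/1209600 · (0.00000 − 0.00000) = 0.00000.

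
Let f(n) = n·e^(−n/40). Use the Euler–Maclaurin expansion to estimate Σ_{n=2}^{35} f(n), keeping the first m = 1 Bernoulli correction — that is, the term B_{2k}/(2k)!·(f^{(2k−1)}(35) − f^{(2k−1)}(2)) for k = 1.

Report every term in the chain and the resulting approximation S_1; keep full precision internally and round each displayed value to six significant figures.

S_1 ≈ 355.655

The integral term ∫_2^35 x·e^(−x/40) dx = 347.479.
Endpoint term: (f(2) + f(35))/2 = (1.90246 + 14.5902)/2 = 8.24631.
Running total after boundary: 355.726.
k=1: B_{2}/(2)! × [f^{(1)}(35) − f^{(1)}(2)] = 1/12 × (0.0521078 − 0.903668) = -0.0709634.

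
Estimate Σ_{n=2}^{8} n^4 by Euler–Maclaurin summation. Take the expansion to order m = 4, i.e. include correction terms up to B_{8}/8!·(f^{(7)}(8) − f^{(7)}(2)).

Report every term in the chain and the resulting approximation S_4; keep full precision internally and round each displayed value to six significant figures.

∫_2^8 x^4 dx evaluates to 6547.20.
½[f(2) + f(8)] = ½[16.0000 + 4096.00] = 2056.00.
So far: 8603.20.
Correction k=1: B_{2}/2! · (f^{(1)}(8) − f^{(1)}(2)) = 1/12 · (2048.00 − 32.0000) = 168.000.
After k=1: 8771.20.
Correction k=2: B_{4}/4! · (f^{(3)}(8) − f^{(3)}(2)) = −1/720 · (192.000 − 48.0000) = -0.200000.
After k=2: 8771.00.
Correction k=3: B_{6}/6! · (f^{(5)}(8) − f^{(5)}(2)) = 1/30240 · (0.00000 − 0.00000) = 0.00000.
After k=3: 8771.00.
Correction k=4: B_{8}/8! · (f^{(7)}(8) − f^{(7)}(2)) = −1/1209600 · (0.00000 − 0.00000) = 0.00000.

S_4 ≈ 8771.00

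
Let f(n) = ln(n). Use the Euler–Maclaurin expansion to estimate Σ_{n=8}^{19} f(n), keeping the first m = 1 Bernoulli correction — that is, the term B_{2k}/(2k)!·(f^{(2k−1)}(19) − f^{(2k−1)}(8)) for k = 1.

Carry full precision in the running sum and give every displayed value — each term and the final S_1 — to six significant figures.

S_1 ≈ 30.8147

The integral term ∫_8^19 ln(x) dx = 28.3088.
Boundary: ½(f(8) + f(19)) = ½(2.07944 + 2.94444) = 2.51194.
Integral + boundary = 30.8207.
k=1: B_{2}/(2)! × [f^{(1)}(19) − f^{(1)}(8)] = 1/12 × (0.0526316 − 0.125000) = -0.00603070.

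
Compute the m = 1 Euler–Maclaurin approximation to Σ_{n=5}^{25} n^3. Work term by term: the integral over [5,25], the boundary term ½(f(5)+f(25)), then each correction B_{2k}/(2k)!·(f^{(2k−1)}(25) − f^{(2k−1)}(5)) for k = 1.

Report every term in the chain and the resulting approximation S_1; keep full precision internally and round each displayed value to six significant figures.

S_1 ≈ 105525

The integral term ∫_5^25 x^3 dx = 97500.0.
Endpoint term: (f(5) + f(25))/2 = (125.000 + 15625.0)/2 = 7875.00.
Running total after boundary: 105375.
Correction k=1: B_{2}/2! · (f^{(1)}(25) − f^{(1)}(5)) = 1/12 · (1875.00 − 75.0000) = 150.000.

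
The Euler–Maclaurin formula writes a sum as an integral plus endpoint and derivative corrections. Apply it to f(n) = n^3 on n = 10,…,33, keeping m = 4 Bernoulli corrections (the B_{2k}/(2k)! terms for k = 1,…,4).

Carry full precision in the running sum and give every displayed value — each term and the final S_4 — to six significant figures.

S_4 ≈ 312696

Integral: ∫_10^33 x^3 dx = 293980.
½[f(10) + f(33)] = ½[1000.00 + 35937.0] = 18468.5.
Integral + boundary = 312449.
k=1: B_{2}/(2)! × [f^{(1)}(33) − f^{(1)}(10)] = 1/12 × (3267.00 − 300.000) = 247.250.
Running total after k=1: 312696.
k=2: B_{4}/(4)! × [f^{(3)}(33) − f^{(3)}(10)] = −1/720 × (6.00000 − 6.00000) = 0.00000.
Running total after k=2: 312696.
k=3: B_{6}/(6)! × [f^{(5)}(33) − f^{(5)}(10)] = 1/30240 × (0.00000 − 0.00000) = 0.00000.
Running total after k=3: 312696.
k=4: B_{8}/(8)! × [f^{(7)}(33) − f^{(7)}(10)] = −1/1209600 × (0.00000 − 0.00000) = 0.00000.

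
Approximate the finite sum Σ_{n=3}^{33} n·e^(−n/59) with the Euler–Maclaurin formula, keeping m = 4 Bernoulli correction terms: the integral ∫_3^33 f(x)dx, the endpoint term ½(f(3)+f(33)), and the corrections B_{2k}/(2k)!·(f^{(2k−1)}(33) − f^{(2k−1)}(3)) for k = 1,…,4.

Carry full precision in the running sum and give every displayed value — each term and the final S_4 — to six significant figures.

The integral term ∫_3^33 x·e^(−x/59) dx = 374.024.
½[f(3) + f(33)] = ½[2.85127 + 18.8627] = 10.8570.
Running total after boundary: 384.881.
Correction k=1: B_{2}/2! · (f^{(1)}(33) − f^{(1)}(3)) = 1/12 · (0.251890 − 0.902097) = -0.0541839.
After k=1: 384.827.
Correction k=2: B_{4}/4! · (f^{(3)}(33) − f^{(3)}(3)) = −1/720 · (0.000400771 − 0.000805212) = 5.61725e-07.
After k=2: 384.827.
Correction k=3: B_{6}/6! · (f^{(5)}(33) − f^{(5)}(3)) = 1/30240 · (2.09474e-07 − 3.88186e-07) = -5.90978e-12.
After k=3: 384.827.
Correction k=4: B_{8}/8! · (f^{(7)}(33) − f^{(7)}(3)) = −1/1209600 · (8.72789e-11 − 1.56580e-10) = 5.72928e-17.

S_4 ≈ 384.827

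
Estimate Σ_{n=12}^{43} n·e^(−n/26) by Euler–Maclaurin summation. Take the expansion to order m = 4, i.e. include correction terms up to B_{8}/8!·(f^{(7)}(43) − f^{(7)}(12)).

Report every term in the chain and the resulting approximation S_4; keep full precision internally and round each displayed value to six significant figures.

S_4 ≈ 287.391

The integral term ∫_12^43 x·e^(−x/26) dx = 279.534.
Endpoint term: (f(12) + f(43))/2 = (7.56376 + 8.22644)/2 = 7.89510.
Running total after boundary: 287.430.
Correction k=1: B_{2}/2! · (f^{(1)}(43) − f^{(1)}(12)) = 1/12 · (-0.125089 − 0.339399) = -0.0387074.
Partial sum through k=1: 287.391.
Correction k=2: B_{4}/4! · (f^{(3)}(43) − f^{(3)}(12)) = −1/720 · (0.000380971 − 0.00236690) = 2.75824e-06.
Partial sum through k=2: 287.391.
Correction k=3: B_{6}/6! · (f^{(5)}(43) − f^{(5)}(12)) = 1/30240 · (1.40086e-06 − 6.25996e-06) = -1.60684e-10.
Partial sum through k=3: 287.391.
Correction k=4: B_{8}/8! · (f^{(7)}(43) − f^{(7)}(12)) = −1/1209600 · (3.31089e-09 − 1.33411e-08) = 8.29217e-15.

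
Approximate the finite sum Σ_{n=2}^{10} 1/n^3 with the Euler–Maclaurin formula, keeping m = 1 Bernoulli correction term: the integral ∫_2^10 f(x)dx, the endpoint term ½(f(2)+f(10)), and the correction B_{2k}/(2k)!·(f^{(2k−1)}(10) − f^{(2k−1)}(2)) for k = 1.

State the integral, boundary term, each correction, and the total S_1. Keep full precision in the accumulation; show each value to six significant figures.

S_1 ≈ 0.198600

The integral term ∫_2^10 1/x^3 dx = 0.120000.
½[f(2) + f(10)] = ½[0.125000 + 0.00100000] = 0.0630000.
Running total after boundary: 0.183000.
k=1: B_{2}/(2)! × [f^{(1)}(10) − f^{(1)}(2)] = 1/12 × (-0.000300000 − (-0.187500)) = 0.0156000.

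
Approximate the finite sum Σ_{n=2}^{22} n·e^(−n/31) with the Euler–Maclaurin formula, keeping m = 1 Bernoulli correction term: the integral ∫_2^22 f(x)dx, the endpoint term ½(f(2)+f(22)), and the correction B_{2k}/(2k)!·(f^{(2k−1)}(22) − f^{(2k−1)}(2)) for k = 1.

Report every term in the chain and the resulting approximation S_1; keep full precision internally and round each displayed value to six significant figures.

The integral term ∫_2^22 x·e^(−x/31) dx = 151.052.
½[f(2) + f(22)] = ½[1.87504 + 10.8197] = 6.34735.
Integral + boundary = 157.399.
Order-1 term: 1/12 · (0.142781 − 0.877036) = -0.0611879.

S_1 ≈ 157.338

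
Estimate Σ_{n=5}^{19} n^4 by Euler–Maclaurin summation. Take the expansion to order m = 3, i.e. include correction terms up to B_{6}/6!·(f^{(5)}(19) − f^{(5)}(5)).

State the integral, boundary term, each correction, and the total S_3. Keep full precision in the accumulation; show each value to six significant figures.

S_3 ≈ 562312

Integral: ∫_5^19 x^4 dx = 494595.
Endpoint term: (f(5) + f(19))/2 = (625.000 + 130321)/2 = 65473.0.
Running total after boundary: 560068.
k=1: B_{2}/(2)! × [f^{(1)}(19) − f^{(1)}(5)] = 1/12 × (27436.0 − 500.000) = 2244.67.
Partial sum through k=1: 562312.
k=2: B_{4}/(4)! × [f^{(3)}(19) − f^{(3)}(5)] = −1/720 × (456.000 − 120.000) = -0.466667.
Partial sum through k=2: 562312.
k=3: B_{6}/(6)! × [f^{(5)}(19) − f^{(5)}(5)] = 1/30240 × (0.00000 − 0.00000) = 0.00000.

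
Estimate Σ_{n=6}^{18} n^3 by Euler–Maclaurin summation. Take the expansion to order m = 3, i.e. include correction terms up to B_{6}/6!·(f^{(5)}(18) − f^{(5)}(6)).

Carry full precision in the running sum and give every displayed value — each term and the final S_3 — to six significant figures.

S_3 ≈ 29016.0

Integral: ∫_6^18 x^3 dx = 25920.0.
½[f(6) + f(18)] = ½[216.000 + 5832.00] = 3024.00.
Running total after boundary: 28944.0.
k=1: B_{2}/(2)! × [f^{(1)}(18) − f^{(1)}(6)] = 1/12 × (972.000 − 108.000) = 72.0000.
Running total after k=1: 29016.0.
k=2: B_{4}/(4)! × [f^{(3)}(18) − f^{(3)}(6)] = −1/720 × (6.00000 − 6.00000) = 0.00000.
Running total after k=2: 29016.0.
k=3: B_{6}/(6)! × [f^{(5)}(18) − f^{(5)}(6)] = 1/30240 × (0.00000 − 0.00000) = 0.00000.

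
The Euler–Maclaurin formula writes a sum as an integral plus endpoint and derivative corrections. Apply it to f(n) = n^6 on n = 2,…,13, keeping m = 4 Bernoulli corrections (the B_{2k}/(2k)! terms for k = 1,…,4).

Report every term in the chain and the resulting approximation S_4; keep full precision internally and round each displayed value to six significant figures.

S_4 ≈ 1.15628e+07

∫_2^13 x^6 dx evaluates to 8.96406e+06.
Endpoint term: (f(2) + f(13))/2 = (64.0000 + 4.82681e+06)/2 = 2.41344e+06.
Integral + boundary = 1.13775e+07.
k=1: B_{2}/(2)! × [f^{(1)}(13) − f^{(1)}(2)] = 1/12 × (2.22776e+06 − 192.000) = 185630.
Running total after k=1: 1.15631e+07.
k=2: B_{4}/(4)! × [f^{(3)}(13) − f^{(3)}(2)] = −1/720 × (263640 − 960.000) = -364.833.
Running total after k=2: 1.15628e+07.
k=3: B_{6}/(6)! × [f^{(5)}(13) − f^{(5)}(2)] = 1/30240 × (9360.00 − 1440.00) = 0.261905.
Running total after k=3: 1.15628e+07.
k=4: B_{8}/(8)! × [f^{(7)}(13) − f^{(7)}(2)] = −1/1209600 × (0.00000 − 0.00000) = 0.00000.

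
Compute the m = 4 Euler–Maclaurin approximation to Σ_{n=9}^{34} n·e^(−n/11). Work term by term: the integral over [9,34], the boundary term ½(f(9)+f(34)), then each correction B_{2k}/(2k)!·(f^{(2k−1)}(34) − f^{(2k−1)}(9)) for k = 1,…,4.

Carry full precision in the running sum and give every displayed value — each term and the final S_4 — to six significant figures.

The integral term ∫_9^34 x·e^(−x/11) dx = 74.5683.
½[f(9) + f(34)] = ½[3.97110 + 1.54566] = 2.75838.
Integral + boundary = 77.3267.
k=1: B_{2}/(2)! × [f^{(1)}(34) − f^{(1)}(9)] = 1/12 × (-0.0950540 − 0.0802242) = -0.0146065.
Partial sum through k=1: 77.3121.
k=2: B_{4}/(4)! × [f^{(3)}(34) − f^{(3)}(9)] = −1/720 × (-3.41552e-05 − 0.00795612) = 1.10976e-05.
Partial sum through k=2: 77.3121.
k=3: B_{6}/(6)! × [f^{(5)}(34) − f^{(5)}(9)] = 1/30240 × (5.92777e-06 − 0.000126027) = -3.97153e-09.
Partial sum through k=3: 77.3121.
k=4: B_{8}/(8)! × [f^{(7)}(34) − f^{(7)}(9)] = −1/1209600 × (1.00312e-07 − 1.53967e-06) = 1.18995e-12.

S_4 ≈ 77.3121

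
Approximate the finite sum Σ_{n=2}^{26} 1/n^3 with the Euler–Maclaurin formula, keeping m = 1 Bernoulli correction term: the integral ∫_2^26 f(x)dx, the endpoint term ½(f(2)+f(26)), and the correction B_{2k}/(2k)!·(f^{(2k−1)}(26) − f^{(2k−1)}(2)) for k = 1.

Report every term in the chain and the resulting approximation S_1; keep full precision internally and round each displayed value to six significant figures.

Integral: ∫_2^26 1/x^3 dx = 0.124260.
Endpoint term: (f(2) + f(26))/2 = (0.125000 + 5.68958e-05)/2 = 0.0625284.
Running total after boundary: 0.186789.
k=1: B_{2}/(2)! × [f^{(1)}(26) − f^{(1)}(2)] = 1/12 × (-6.56490e-06 − (-0.187500)) = 0.0156245.

S_1 ≈ 0.202413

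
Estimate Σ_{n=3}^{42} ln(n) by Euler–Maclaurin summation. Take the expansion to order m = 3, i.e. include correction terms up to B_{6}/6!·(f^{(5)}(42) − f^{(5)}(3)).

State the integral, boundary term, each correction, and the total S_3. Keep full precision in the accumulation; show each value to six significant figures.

∫_3^42 ln(x) dx evaluates to 114.686.
½[f(3) + f(42)] = ½[1.09861 + 3.73767] = 2.41814.
Running total after boundary: 117.104.
Correction k=1: B_{2}/2! · (f^{(1)}(42) − f^{(1)}(3)) = 1/12 · (0.0238095 − 0.333333) = -0.0257937.
After k=1: 117.079.
Correction k=2: B_{4}/4! · (f^{(3)}(42) − f^{(3)}(3)) = −1/720 · (2.69949e-05 − 0.0740741) = 0.000102843.
After k=2: 117.079.
Correction k=3: B_{6}/6! · (f^{(5)}(42) − f^{(5)}(3)) = 1/30240 · (1.83639e-07 − 0.0987654) = -3.26605e-06.

S_3 ≈ 117.079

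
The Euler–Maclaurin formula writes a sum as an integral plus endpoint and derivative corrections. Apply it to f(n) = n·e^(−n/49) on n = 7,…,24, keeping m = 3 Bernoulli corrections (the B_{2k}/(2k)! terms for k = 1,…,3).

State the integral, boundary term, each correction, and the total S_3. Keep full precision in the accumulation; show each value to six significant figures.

S_3 ≈ 197.252

Integral: ∫_7^24 x·e^(−x/49) dx = 186.901.
Boundary: ½(f(7) + f(24)) = ½(6.06815 + 14.7060) = 10.3871.
Running total after boundary: 197.288.
Order-1 term: 1/12 · (0.312628 − 0.743038) = -0.0358675.
After k=1: 197.252.
Order-2 term: −1/720 · (0.000640621 − 0.00103157) = 5.42981e-07.
After k=2: 197.252.
Order-3 term: 1/30240 · (4.79398e-07 − 7.30389e-07) = -8.29998e-12.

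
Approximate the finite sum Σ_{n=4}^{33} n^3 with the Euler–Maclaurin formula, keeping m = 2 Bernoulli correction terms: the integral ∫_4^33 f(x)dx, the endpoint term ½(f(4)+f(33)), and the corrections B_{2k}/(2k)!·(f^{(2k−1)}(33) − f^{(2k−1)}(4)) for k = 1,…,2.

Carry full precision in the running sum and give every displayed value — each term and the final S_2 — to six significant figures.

∫_4^33 x^3 dx evaluates to 296416.
Boundary: ½(f(4) + f(33)) = ½(64.0000 + 35937.0) = 18000.5.
Running total after boundary: 314417.
Order-1 term: 1/12 · (3267.00 − 48.0000) = 268.250.
Running total after k=1: 314685.
Order-2 term: −1/720 · (6.00000 − 6.00000) = 0.00000.

S_2 ≈ 314685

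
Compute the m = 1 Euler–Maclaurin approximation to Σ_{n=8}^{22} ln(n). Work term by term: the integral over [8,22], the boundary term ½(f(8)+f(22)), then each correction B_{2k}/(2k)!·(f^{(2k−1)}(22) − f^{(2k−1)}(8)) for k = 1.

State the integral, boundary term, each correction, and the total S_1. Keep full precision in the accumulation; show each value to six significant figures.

S_1 ≈ 39.9460

The integral term ∫_8^22 ln(x) dx = 37.3674.
½[f(8) + f(22)] = ½[2.07944 + 3.09104] = 2.58524.
Running total after boundary: 39.9526.
Order-1 term: 1/12 · (0.0454545 − 0.125000) = -0.00662879.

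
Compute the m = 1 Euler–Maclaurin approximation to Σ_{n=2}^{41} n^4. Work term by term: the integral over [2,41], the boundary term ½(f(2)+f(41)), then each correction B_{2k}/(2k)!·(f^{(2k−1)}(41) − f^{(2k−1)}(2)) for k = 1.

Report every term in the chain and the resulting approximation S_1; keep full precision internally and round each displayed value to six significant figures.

S_1 ≈ 2.46071e+07

Integral: ∫_2^41 x^4 dx = 2.31712e+07.
½[f(2) + f(41)] = ½[16.0000 + 2.82576e+06] = 1.41289e+06.
Integral + boundary = 2.45841e+07.
Correction k=1: B_{2}/2! · (f^{(1)}(41) − f^{(1)}(2)) = 1/12 · (275684 − 32.0000) = 22971.0.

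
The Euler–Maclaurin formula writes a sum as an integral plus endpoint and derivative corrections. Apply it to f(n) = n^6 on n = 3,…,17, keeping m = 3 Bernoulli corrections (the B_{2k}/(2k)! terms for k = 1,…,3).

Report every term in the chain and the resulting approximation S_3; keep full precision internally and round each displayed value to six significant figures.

S_3 ≈ 7.13976e+07

The integral term ∫_3^17 x^6 dx = 5.86195e+07.
Boundary: ½(f(3) + f(17)) = ½(729.000 + 2.41376e+07) = 1.20691e+07.
So far: 7.06886e+07.
Order-1 term: 1/12 · (8.51914e+06 − 1458.00) = 709807.
After k=1: 7.13985e+07.
Order-2 term: −1/720 · (589560 − 3240.00) = -814.333.
After k=2: 7.13976e+07.
Order-3 term: 1/30240 · (12240.0 − 2160.00) = 0.333333.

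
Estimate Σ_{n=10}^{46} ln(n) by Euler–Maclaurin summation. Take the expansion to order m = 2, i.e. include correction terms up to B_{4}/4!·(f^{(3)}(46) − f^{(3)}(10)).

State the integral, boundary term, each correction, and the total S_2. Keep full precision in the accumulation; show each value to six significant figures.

S_2 ≈ 120.151

Integral: ∫_10^46 ln(x) dx = 117.092.
½[f(10) + f(46)] = ½[2.30259 + 3.82864] = 3.06561.
Integral + boundary = 120.157.
k=1: B_{2}/(2)! × [f^{(1)}(46) − f^{(1)}(10)] = 1/12 × (0.0217391 − 0.100000) = -0.00652174.
Partial sum through k=1: 120.151.
k=2: B_{4}/(4)! × [f^{(3)}(46) − f^{(3)}(10)] = −1/720 × (2.05474e-05 − 0.00200000) = 2.74924e-06.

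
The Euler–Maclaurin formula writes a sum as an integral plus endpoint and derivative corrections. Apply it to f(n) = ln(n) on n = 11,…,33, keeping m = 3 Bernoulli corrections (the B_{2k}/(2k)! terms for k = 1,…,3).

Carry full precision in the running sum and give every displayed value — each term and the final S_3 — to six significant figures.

S_3 ≈ 69.9501

∫_11^33 ln(x) dx evaluates to 67.0079.
Endpoint term: (f(11) + f(33))/2 = (2.39790 + 3.49651)/2 = 2.94720.
Integral + boundary = 69.9551.
Correction k=1: B_{2}/2! · (f^{(1)}(33) − f^{(1)}(11)) = 1/12 · (0.0303030 − 0.0909091) = -0.00505051.
After k=1: 69.9501.
Correction k=2: B_{4}/4! · (f^{(3)}(33) − f^{(3)}(11)) = −1/720 · (5.56529e-05 − 0.00150263) = 2.00969e-06.
After k=2: 69.9501.
Correction k=3: B_{6}/6! · (f^{(5)}(33) − f^{(5)}(11)) = 1/30240 · (6.13256e-07 − 0.000149021) = -4.90767e-09.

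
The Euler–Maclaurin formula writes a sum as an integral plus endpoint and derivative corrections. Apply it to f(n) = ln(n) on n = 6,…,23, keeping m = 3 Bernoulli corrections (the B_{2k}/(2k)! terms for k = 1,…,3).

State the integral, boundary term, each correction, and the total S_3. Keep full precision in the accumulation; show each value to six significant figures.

S_3 ≈ 46.8192

The integral term ∫_6^23 ln(x) dx = 44.3658.
Boundary: ½(f(6) + f(23)) = ½(1.79176 + 3.13549) = 2.46363.
Running total after boundary: 46.8294.
Correction k=1: B_{2}/2! · (f^{(1)}(23) − f^{(1)}(6)) = 1/12 · (0.0434783 − 0.166667) = -0.0102657.
After k=1: 46.8192.
Correction k=2: B_{4}/4! · (f^{(3)}(23) − f^{(3)}(6)) = −1/720 · (0.000164379 − 0.00925926) = 1.26318e-05.
After k=2: 46.8192.
Correction k=3: B_{6}/6! · (f^{(5)}(23) − f^{(5)}(6)) = 1/30240 · (3.72883e-06 − 0.00308642) = -1.01941e-07.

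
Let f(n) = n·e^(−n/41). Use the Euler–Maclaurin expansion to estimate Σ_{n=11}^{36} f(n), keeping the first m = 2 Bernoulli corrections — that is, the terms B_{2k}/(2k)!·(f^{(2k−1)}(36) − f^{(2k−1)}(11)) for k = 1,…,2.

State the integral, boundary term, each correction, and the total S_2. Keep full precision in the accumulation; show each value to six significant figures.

The integral term ∫_11^36 x·e^(−x/41) dx = 318.279.
Endpoint term: (f(11) + f(36))/2 = (8.41152 + 14.9613)/2 = 11.6864.
Running total after boundary: 329.965.
Order-1 term: 1/12 · (0.0506821 − 0.559525) = -0.0424036.
After k=1: 329.923.
Order-2 term: −1/720 · (0.000524609 − 0.00124265) = 9.97277e-07.

S_2 ≈ 329.923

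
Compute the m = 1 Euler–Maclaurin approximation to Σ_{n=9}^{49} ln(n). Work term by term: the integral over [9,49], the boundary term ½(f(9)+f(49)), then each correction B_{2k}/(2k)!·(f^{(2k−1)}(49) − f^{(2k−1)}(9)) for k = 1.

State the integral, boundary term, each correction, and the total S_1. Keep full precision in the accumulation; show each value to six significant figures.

S_1 ≈ 133.961

The integral term ∫_9^49 ln(x) dx = 130.924.
Boundary: ½(f(9) + f(49)) = ½(2.19722 + 3.89182) = 3.04452.
Running total after boundary: 133.969.
k=1: B_{2}/(2)! × [f^{(1)}(49) − f^{(1)}(9)] = 1/12 × (0.0204082 − 0.111111) = -0.00755858.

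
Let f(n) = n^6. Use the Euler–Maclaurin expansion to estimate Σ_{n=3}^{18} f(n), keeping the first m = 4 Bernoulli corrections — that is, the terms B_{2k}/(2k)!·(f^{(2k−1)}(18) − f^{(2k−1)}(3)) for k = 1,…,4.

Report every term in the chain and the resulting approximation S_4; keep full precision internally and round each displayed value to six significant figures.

S_4 ≈ 1.05410e+08

The integral term ∫_3^18 x^6 dx = 8.74597e+07.
Endpoint term: (f(3) + f(18))/2 = (729.000 + 3.40122e+07)/2 = 1.70065e+07.
So far: 1.04466e+08.
k=1: B_{2}/(2)! × [f^{(1)}(18) − f^{(1)}(3)] = 1/12 × (1.13374e+07 − 1458.00) = 944662.
After k=1: 1.05411e+08.
k=2: B_{4}/(4)! × [f^{(3)}(18) − f^{(3)}(3)] = −1/720 × (699840 − 3240.00) = -967.500.
After k=2: 1.05410e+08.
k=3: B_{6}/(6)! × [f^{(5)}(18) − f^{(5)}(3)] = 1/30240 × (12960.0 − 2160.00) = 0.357143.
After k=3: 1.05410e+08.
k=4: B_{8}/(8)! × [f^{(7)}(18) − f^{(7)}(3)] = −1/1209600 × (0.00000 − 0.00000) = 0.00000.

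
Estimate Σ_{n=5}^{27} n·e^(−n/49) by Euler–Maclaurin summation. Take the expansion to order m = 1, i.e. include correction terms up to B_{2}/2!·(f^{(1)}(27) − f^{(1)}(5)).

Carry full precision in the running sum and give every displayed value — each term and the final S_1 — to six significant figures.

S_1 ≈ 252.941

∫_5^27 x·e^(−x/49) dx evaluates to 242.949.
Boundary: ½(f(5) + f(27)) = ½(4.51496 + 15.5618) = 10.0384.
So far: 252.987.
k=1: B_{2}/(2)! × [f^{(1)}(27) − f^{(1)}(5)] = 1/12 × (0.258774 − 0.810851) = -0.0460063.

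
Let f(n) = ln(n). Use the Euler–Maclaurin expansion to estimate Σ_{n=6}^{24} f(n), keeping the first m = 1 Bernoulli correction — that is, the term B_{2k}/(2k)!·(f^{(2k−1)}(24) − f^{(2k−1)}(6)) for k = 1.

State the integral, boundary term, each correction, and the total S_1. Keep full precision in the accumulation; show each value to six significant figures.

The integral term ∫_6^24 ln(x) dx = 47.5227.
½[f(6) + f(24)] = ½[1.79176 + 3.17805] = 2.48491.
Running total after boundary: 50.0076.
k=1: B_{2}/(2)! × [f^{(1)}(24) − f^{(1)}(6)] = 1/12 × (0.0416667 − 0.166667) = -0.0104167.

S_1 ≈ 49.9972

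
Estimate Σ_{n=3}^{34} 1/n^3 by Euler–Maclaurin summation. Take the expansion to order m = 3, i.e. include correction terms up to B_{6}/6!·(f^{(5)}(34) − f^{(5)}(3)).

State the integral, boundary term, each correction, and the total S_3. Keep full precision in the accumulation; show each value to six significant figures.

S_3 ≈ 0.0766389

∫_3^34 1/x^3 dx evaluates to 0.0551230.
Boundary: ½(f(3) + f(34)) = ½(0.0370370 + 2.54427e-05) = 0.0185312.
Running total after boundary: 0.0736543.
k=1: B_{2}/(2)! × [f^{(1)}(34) − f^{(1)}(3)] = 1/12 × (-2.24494e-06 − (-0.0370370)) = 0.00308623.
Partial sum through k=1: 0.0767405.
k=2: B_{4}/(4)! × [f^{(3)}(34) − f^{(3)}(3)] = −1/720 × (-3.88399e-08 − (-0.0823045)) = -0.000114312.
Partial sum through k=2: 0.0766262.
k=3: B_{6}/(6)! × [f^{(5)}(34) − f^{(5)}(3)] = 1/30240 × (-1.41114e-09 − (-0.384088)) = 1.27013e-05.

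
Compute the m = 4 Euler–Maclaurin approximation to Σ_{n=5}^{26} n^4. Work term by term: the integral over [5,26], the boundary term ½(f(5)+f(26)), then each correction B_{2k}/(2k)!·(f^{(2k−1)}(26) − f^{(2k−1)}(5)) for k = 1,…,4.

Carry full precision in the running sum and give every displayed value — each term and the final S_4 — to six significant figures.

∫_5^26 x^4 dx evaluates to 2.37565e+06.
Endpoint term: (f(5) + f(26))/2 = (625.000 + 456976)/2 = 228800.
So far: 2.60445e+06.
k=1: B_{2}/(2)! × [f^{(1)}(26) − f^{(1)}(5)] = 1/12 × (70304.0 − 500.000) = 5817.00.
Partial sum through k=1: 2.61027e+06.
k=2: B_{4}/(4)! × [f^{(3)}(26) − f^{(3)}(5)] = −1/720 × (624.000 − 120.000) = -0.700000.
Partial sum through k=2: 2.61027e+06.
k=3: B_{6}/(6)! × [f^{(5)}(26) − f^{(5)}(5)] = 1/30240 × (0.00000 − 0.00000) = 0.00000.
Partial sum through k=3: 2.61027e+06.
k=4: B_{8}/(8)! × [f^{(7)}(26) − f^{(7)}(5)] = −1/1209600 × (0.00000 − 0.00000) = 0.00000.

S_4 ≈ 2.61027e+06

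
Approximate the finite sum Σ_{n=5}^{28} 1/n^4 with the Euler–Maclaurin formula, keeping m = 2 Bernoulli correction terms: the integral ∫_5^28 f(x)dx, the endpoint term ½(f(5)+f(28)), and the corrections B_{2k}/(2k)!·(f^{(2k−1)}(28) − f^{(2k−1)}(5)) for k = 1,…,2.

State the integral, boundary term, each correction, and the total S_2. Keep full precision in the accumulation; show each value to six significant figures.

Integral: ∫_5^28 1/x^4 dx = 0.00265148.
½[f(5) + f(28)] = ½[0.00160000 + 1.62693e-06] = 0.000800813.
Running total after boundary: 0.00345230.
Order-1 term: 1/12 · (-2.32418e-07 − (-0.00128000)) = 0.000106647.
After k=1: 0.00355894.
Order-2 term: −1/720 · (-8.89355e-09 − (-0.00153600)) = -2.13332e-06.

S_2 ≈ 0.00355681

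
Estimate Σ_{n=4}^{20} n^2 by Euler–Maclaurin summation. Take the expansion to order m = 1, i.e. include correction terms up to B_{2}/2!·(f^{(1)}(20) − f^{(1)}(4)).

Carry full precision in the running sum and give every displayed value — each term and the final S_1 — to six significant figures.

S_1 ≈ 2856.00

The integral term ∫_4^20 x^2 dx = 2645.33.
Boundary: ½(f(4) + f(20)) = ½(16.0000 + 400.000) = 208.000.
So far: 2853.33.
Correction k=1: B_{2}/2! · (f^{(1)}(20) − f^{(1)}(4)) = 1/12 · (40.0000 − 8.00000) = 2.66667.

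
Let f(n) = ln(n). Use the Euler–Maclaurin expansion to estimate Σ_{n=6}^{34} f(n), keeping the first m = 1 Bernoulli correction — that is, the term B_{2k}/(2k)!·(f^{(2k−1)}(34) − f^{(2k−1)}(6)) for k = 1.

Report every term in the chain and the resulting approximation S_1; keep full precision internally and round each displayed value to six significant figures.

S_1 ≈ 83.7933

∫_6^34 ln(x) dx evaluates to 81.1457.
Boundary: ½(f(6) + f(34)) = ½(1.79176 + 3.52636) = 2.65906.
Integral + boundary = 83.8048.
Correction k=1: B_{2}/2! · (f^{(1)}(34) − f^{(1)}(6)) = 1/12 · (0.0294118 − 0.166667) = -0.0114379.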